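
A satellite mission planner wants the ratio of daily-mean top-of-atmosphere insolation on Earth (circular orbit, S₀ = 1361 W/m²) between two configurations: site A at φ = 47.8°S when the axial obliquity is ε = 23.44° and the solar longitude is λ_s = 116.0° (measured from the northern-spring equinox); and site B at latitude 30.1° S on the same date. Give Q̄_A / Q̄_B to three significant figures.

Q̄_A / Q̄_B ≈ 0.491

— Configuration A (φ=-47.8°):
Solar declination: sin δ = sin ε · sin λ_s = sin 23.44° × sin 116.0° = 0.35753, so δ = +20.949°.
cos H₀ = −tan(-47.8°) tan(+20.949°) = 0.4222, H₀ = 1.1349 rad.
Bracket: H₀ sin φ sin δ + cos φ cos δ sin H₀ = 1.1349×-0.74080×0.35753 + 0.67172×0.93390×0.90650 = -0.300588 + 0.568665 = 0.268077.
Q̄ = (S₀/π) × [bracket] = (1361/π) × 0.268077 = 116.14 W/m².
— Configuration B (φ=-30.1°):
cos H₀ = −tan(-30.1°) tan(+20.949°) = 0.2219, H₀ = 1.3470 rad.
Bracket: H₀ sin φ sin δ + cos φ cos δ sin H₀ = 1.3470×-0.50151×0.35753 + 0.86515×0.93390×0.97506 = -0.241524 + 0.787813 = 0.546289.
Q̄ = (S₀/π) × [bracket] = (1361/π) × 0.546289 = 236.66 W/m².
Ratio Q̄_A / Q̄_B = 116.14 / 236.66 = 0.4907.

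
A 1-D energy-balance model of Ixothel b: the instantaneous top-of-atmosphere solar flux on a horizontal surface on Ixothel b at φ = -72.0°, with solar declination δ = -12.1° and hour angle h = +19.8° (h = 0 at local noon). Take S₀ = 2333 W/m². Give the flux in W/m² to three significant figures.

cos θ_z = sin φ sin δ + cos φ cos δ cos h = 0.199359 + 0.284289 = 0.483648.
Flux = S₀ · cos θ_z = 2333 × 0.483648 = 1128 W/m².

1.13e+03 W/m²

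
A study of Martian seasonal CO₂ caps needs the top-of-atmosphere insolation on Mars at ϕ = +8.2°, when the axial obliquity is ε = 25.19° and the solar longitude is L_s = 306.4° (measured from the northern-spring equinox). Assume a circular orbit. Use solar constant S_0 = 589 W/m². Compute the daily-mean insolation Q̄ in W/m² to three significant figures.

Solar declination: sin δ = sin ε · sin L_s = sin 25.19° × sin 306.4° = -0.34258, so δ = -20.034°.
cos h₀ = −tan(+8.2°) tan(-20.034°) = 0.0525, h₀ = 1.5182 rad.
Bracket: h₀ sin ϕ sin δ + cos ϕ cos δ sin h₀ = 1.5182×0.14263×-0.34258 + 0.98978×0.93949×0.99862 = -0.074183 + 0.928605 = 0.854422.
Q̄ = (S_0/π) × [bracket] = (589/π) × 0.854422 = 160.2 W/m².

Q̄ ≈ 160 W/m²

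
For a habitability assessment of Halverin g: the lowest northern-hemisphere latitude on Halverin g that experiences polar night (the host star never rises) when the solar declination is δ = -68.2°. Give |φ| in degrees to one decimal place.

Polar night requires cos H₀ = −tan φ tan δ ≥ 1, i.e. tan φ tan δ ≤ −1.
The boundary is |tan φ| · |tan δ| = 1, so |φ| = 90° − |δ| = 90° − 68.2° = 21.8° in the northern hemisphere.

|φ| = 21.8°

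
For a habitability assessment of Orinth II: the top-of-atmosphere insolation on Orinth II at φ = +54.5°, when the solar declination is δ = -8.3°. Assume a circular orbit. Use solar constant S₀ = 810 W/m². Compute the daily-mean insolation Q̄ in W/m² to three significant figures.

cos H₀ = −tan(+54.5°) tan(-8.300°) = 0.2045, H₀ = 1.3648 rad.
Bracket: H₀ sin φ sin δ + cos φ cos δ sin H₀ = 1.3648×0.81412×-0.14436 + 0.58070×0.98953×0.97886 = -0.160400 + 0.562473 = 0.402073.
Q̄ = (S₀/π) × [bracket] = (810/π) × 0.402073 = 103.7 W/m².

Q̄ ≈ 104 W/m²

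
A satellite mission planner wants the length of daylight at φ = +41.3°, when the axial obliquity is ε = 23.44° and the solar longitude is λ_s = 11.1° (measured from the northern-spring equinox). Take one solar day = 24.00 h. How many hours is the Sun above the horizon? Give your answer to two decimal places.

Solar declination: sin δ = sin ε · sin λ_s = sin 23.44° × sin 11.1° = 0.07658, so δ = +4.392°.
cos H₀ = −tan φ · tan δ = −tan(+41.3°) × tan(+4.392°) = -0.0675, so H₀ = 1.6383 rad = 93.87°.
Daylight = 2H₀/(2π) × 24.00 h = (1.6383/π) × 24.00 = 12.52 h.

12.52 h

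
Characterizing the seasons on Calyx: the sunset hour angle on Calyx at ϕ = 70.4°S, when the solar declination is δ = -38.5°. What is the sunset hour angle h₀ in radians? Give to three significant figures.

Sunrise equation: cos h₀ = −tan ϕ · tan δ = -2.2338 ≤ −1, so the host star never sets (polar day) and h₀ = π.

h₀ = 3.14 rad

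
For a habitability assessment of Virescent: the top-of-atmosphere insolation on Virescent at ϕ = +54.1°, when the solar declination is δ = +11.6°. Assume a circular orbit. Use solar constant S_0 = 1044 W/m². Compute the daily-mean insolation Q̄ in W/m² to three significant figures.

cos h₀ = −tan(+54.1°) tan(+11.600°) = -0.2836, h₀ = 1.8583 rad.
Bracket: h₀ sin ϕ sin δ + cos ϕ cos δ sin h₀ = 1.8583×0.81004×0.20108 + 0.58637×0.97958×0.95895 = 0.302685 + 0.550817 = 0.853502.
Q̄ = (S_0/π) × [bracket] = (1044/π) × 0.853502 = 283.6 W/m².

Q̄ ≈ 284 W/m²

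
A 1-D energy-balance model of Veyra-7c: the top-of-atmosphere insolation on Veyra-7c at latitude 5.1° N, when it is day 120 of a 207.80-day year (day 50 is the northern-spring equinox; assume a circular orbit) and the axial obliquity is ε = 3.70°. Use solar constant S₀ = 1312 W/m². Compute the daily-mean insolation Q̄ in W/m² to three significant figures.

Solar longitude: λ_s = 360° × (120 − 50)/207.80 = 121.270°.
sin δ = sin 3.70° × sin 121.270° = 0.05516, so δ = +3.162°.
cos H₀ = −tan(+5.1°) tan(+3.162°) = -0.0049, H₀ = 1.5757 rad.
Bracket: H₀ sin φ sin δ + cos φ cos δ sin H₀ = 1.5757×0.08889×0.05516 + 0.99604×0.99848×0.99999 = 0.007726 + 0.994516 = 1.002242.
Q̄ = (S₀/π) × [bracket] = (1312/π) × 1.002242 = 418.6 W/m².

Q̄ ≈ 419 W/m²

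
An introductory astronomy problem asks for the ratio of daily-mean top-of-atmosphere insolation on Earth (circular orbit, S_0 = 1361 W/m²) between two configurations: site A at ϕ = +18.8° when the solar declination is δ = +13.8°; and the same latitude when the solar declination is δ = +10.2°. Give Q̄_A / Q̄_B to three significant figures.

Q̄_A / Q̄_B ≈ 1.02

— Configuration A (ϕ=+18.8°):
cos h₀ = −tan(+18.8°) tan(+13.800°) = -0.0836, h₀ = 1.6545 rad.
Bracket: h₀ sin ϕ sin δ + cos ϕ cos δ sin h₀ = 1.6545×0.32227×0.23853 + 0.94665×0.97113×0.99650 = 0.127183 + 0.916103 = 1.043286.
Q̄ = (S_0/π) × [bracket] = (1361/π) × 1.043286 = 451.97 W/m².
— Configuration B (ϕ=+18.8°):
cos h₀ = −tan(+18.8°) tan(+10.200°) = -0.0613, h₀ = 1.6321 rad.
Bracket: h₀ sin ϕ sin δ + cos ϕ cos δ sin h₀ = 1.6321×0.32227×0.17708 + 0.94665×0.98420×0.99812 = 0.093140 + 0.929941 = 1.023081.
Q̄ = (S_0/π) × [bracket] = (1361/π) × 1.023081 = 443.22 W/m².
Ratio Q̄_A / Q̄_B = 451.97 / 443.22 = 1.020.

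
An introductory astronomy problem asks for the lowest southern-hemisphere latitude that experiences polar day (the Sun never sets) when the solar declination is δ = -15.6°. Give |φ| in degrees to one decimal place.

|φ| = 74.4°

Polar day requires cos H₀ = −tan φ tan δ ≤ −1, i.e. tan φ tan δ ≥ 1.
The boundary is |tan φ| · |tan δ| = 1, so |φ| = 90° − |δ| = 90° − 15.6° = 74.4° in the southern hemisphere.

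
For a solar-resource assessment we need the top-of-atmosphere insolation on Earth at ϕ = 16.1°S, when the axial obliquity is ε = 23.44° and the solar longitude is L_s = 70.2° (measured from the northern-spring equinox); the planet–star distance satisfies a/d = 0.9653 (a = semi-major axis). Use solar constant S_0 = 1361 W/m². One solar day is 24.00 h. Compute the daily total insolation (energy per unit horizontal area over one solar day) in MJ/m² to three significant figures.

25.6 MJ/m²

Solar declination: sin δ = sin ε · sin L_s = sin 23.44° × sin 70.2° = 0.37427, so δ = +21.979°.
cos h₀ = −tan(-16.1°) tan(+21.979°) = 0.1165, h₀ = 1.4540 rad.
Bracket: h₀ sin ϕ sin δ + cos ϕ cos δ sin h₀ = 1.4540×-0.27731×0.37427 + 0.96078×0.92732×0.99319 = -0.150909 + 0.884883 = 0.733974.
Inverse-square distance factor (a/d)² = 0.9653² = 0.931804.
Q̄ = (S_0/π) × 0.931804 × [bracket] = (1361/π) × 0.931804 × 0.733974 = 296.29 W/m².
Daily total = Q̄ × 24.00 h × 3600 s/h = 296.29 × 24.00 × 3600 / 10⁶ = 25.60 MJ/m².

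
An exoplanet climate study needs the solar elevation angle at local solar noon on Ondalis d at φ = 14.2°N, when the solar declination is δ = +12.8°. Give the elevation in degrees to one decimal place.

88.6°

At local noon the hour angle is zero, so the zenith angle equals |φ − δ| = |+14.2° − (+12.800°)| = 1.400°.
Elevation = 90° − 1.400° = 88.6°.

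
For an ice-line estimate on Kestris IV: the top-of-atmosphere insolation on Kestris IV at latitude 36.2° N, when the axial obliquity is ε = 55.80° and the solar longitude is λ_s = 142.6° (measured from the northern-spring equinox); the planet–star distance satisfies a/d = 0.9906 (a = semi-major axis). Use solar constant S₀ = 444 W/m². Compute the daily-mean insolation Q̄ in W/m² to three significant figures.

Solar declination: sin δ = sin ε · sin λ_s = sin 55.80° × sin 142.6° = 0.50235, so δ = +30.156°.
cos H₀ = −tan(+36.2°) tan(+30.156°) = -0.4252, H₀ = 2.0100 rad.
Bracket: H₀ sin φ sin δ + cos φ cos δ sin H₀ = 2.0100×0.59061×0.50235 + 0.80696×0.86467×0.90510 = 0.596353 + 0.631537 = 1.227890.
Inverse-square distance factor (a/d)² = 0.9906² = 0.981288.
Q̄ = (S₀/π) × 0.981288 × [bracket] = (444/π) × 0.981288 × 1.227890 = 170.3 W/m².

Q̄ ≈ 170 W/m²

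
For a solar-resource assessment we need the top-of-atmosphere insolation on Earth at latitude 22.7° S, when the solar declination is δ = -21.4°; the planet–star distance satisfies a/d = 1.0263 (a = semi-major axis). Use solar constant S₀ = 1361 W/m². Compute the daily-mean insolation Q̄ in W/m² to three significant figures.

cos H₀ = −tan(-22.7°) tan(-21.400°) = -0.1639, H₀ = 1.7355 rad.
Bracket: H₀ sin φ sin δ + cos φ cos δ sin H₀ = 1.7355×-0.38591×-0.36488 + 0.92254×0.93106×0.98647 = 0.244377 + 0.847319 = 1.091696.
Inverse-square distance factor (a/d)² = 1.0263² = 1.053292.
Q̄ = (S₀/π) × 1.053292 × [bracket] = (1361/π) × 1.053292 × 1.091696 = 498.1 W/m².

Q̄ ≈ 498 W/m²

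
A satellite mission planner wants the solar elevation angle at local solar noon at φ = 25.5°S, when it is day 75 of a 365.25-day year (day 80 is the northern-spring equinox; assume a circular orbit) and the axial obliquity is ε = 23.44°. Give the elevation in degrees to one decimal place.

66.5°

Solar longitude: λ_s = 360° × (75 − 80)/365.25 = -4.928°, i.e. -4.928° + 360° = 355.072°.
sin δ = sin 23.44° × sin 355.072° = -0.03417, so δ = -1.958°.
At local noon the hour angle is zero, so the zenith angle equals |φ − δ| = |-25.5° − (-1.958°)| = 23.542°.
Elevation = 90° − 23.542° = 66.5°.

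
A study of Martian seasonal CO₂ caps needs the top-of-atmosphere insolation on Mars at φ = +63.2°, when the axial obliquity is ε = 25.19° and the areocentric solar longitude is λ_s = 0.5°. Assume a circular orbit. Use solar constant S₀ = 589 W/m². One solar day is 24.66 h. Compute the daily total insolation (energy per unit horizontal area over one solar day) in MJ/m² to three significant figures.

7.59 MJ/m²

sin δ = sin 25.19° × sin 0.5° = 0.00371, so δ = +0.213°.
cos H₀ = −tan(+63.2°) tan(+0.213°) = -0.0074, H₀ = 1.5781 rad.
Bracket: H₀ sin φ sin δ + cos φ cos δ sin H₀ = 1.5781×0.89259×0.00371 + 0.45088×0.99999×0.99997 = 0.005226 + 0.450862 = 0.456088.
Q̄ = (S₀/π) × [bracket] = (589/π) × 0.456088 = 85.509 W/m².
Daily total = Q̄ × 24.66 h × 3600 s/h = 85.509 × 24.66 × 3600 / 10⁶ = 7.591 MJ/m².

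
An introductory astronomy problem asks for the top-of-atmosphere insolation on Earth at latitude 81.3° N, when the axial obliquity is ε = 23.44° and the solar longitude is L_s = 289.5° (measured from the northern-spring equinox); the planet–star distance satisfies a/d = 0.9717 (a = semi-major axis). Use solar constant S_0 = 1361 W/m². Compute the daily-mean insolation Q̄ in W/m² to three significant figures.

Solar declination: sin δ = sin ε · sin L_s = sin 23.44° × sin 289.5° = -0.37497, so δ = -22.023°.
cos h₀ = −tan(+81.3°) tan(-22.023°) = 2.6433 ≥ 1 ⇒ polar night, h₀ = 0 and Q̄ = 0.
Inverse-square distance factor (a/d)² = 0.9717² = 0.944201.

Q̄ ≈ 0.00 W/m²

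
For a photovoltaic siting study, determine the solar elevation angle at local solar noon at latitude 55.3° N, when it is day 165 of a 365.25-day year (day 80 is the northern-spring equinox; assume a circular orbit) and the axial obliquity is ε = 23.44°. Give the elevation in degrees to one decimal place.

58.0°

Solar longitude: λ_s = 360° × (165 − 80)/365.25 = 83.778°.
sin δ = sin 23.44° × sin 83.778° = 0.39545, so δ = +23.294°.
At local noon the hour angle is zero, so the zenith angle equals |φ − δ| = |+55.3° − (+23.294°)| = 32.006°.
Elevation = 90° − 32.006° = 58.0°.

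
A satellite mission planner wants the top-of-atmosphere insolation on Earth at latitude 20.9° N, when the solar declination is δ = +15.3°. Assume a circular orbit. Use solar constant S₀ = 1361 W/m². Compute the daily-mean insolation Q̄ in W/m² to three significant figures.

Q̄ ≈ 457 W/m²

cos H₀ = −tan(+20.9°) tan(+15.300°) = -0.1045, H₀ = 1.6755 rad.
Bracket: H₀ sin φ sin δ + cos φ cos δ sin H₀ = 1.6755×0.35674×0.26387 + 0.93420×0.96456×0.99453 = 0.157720 + 0.896163 = 1.053883.
Q̄ = (S₀/π) × [bracket] = (1361/π) × 1.053883 = 456.6 W/m².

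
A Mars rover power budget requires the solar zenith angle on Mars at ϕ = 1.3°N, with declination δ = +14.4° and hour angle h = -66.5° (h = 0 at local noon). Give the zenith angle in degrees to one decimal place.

θ_z = 66.9°

cos θ_z = sin ϕ sin δ + cos ϕ cos δ cos h = 0.005642 + 0.386122 = 0.391764.
θ_z = arccos(0.391764) = 66.9°.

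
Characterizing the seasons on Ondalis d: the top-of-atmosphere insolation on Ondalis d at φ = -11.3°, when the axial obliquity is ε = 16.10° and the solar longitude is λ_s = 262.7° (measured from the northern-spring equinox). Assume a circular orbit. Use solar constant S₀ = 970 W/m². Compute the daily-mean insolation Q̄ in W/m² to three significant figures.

Solar declination: sin δ = sin ε · sin λ_s = sin 16.10° × sin 262.7° = -0.27507, so δ = -15.966°.
cos H₀ = −tan(-11.3°) tan(-15.966°) = -0.0572, H₀ = 1.6280 rad.
Bracket: H₀ sin φ sin δ + cos φ cos δ sin H₀ = 1.6280×-0.19595×-0.27507 + 0.98061×0.96143×0.99836 = 0.087749 + 0.941242 = 1.028991.
Q̄ = (S₀/π) × [bracket] = (970/π) × 1.028991 = 317.7 W/m².

Q̄ ≈ 318 W/m²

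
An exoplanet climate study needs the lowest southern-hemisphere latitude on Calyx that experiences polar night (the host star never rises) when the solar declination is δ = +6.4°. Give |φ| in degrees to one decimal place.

|φ| = 83.6°

Polar night requires cos H₀ = −tan φ tan δ ≥ 1, i.e. tan φ tan δ ≤ −1.
The boundary is |tan φ| · |tan δ| = 1, so |φ| = 90° − |δ| = 90° − 6.4° = 83.6° in the southern hemisphere.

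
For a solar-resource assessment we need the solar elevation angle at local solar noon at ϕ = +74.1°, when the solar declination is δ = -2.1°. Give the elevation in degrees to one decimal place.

13.8°

At local noon the hour angle is zero, so the zenith angle equals |ϕ − δ| = |+74.1° − (-2.100°)| = 76.200°.
Elevation = 90° − 76.200° = 13.8°.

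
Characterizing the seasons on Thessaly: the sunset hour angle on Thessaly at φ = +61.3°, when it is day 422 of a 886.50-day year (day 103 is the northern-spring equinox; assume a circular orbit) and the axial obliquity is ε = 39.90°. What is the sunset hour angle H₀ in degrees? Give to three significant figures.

Solar longitude: λ_s = 360° × (422 − 103)/886.50 = 129.543°.
sin δ = sin 39.90° × sin 129.543° = 0.49465, so δ = +29.647°.
Sunrise equation: cos H₀ = −tan φ · tan δ = -1.0396 ≤ −1, so the host star never sets (polar day) and H₀ = π.

H₀ = 180°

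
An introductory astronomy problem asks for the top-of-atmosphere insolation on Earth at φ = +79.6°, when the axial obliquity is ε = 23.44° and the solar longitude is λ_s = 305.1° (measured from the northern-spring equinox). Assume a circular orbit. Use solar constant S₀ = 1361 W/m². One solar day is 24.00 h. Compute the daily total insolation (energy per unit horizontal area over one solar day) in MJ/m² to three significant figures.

0.00 MJ/m²

Solar declination: sin δ = sin ε · sin λ_s = sin 23.44° × sin 305.1° = -0.32545, so δ = -18.993°.
cos H₀ = −tan(+79.6°) tan(-18.993°) = 1.8753 ≥ 1 ⇒ polar night, H₀ = 0 and Q̄ = 0.
Daily total = Q̄ × 24.00 h × 3600 s/h = 0.00 MJ/m².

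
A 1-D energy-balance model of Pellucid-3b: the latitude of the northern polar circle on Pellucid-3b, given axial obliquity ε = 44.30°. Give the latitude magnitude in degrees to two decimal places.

45.70°

The polar circle is the lowest latitude that experiences at least one full rotation of continuous daylight at the northern-summer solstice; it lies at |φ| = 90° − ε = 90° − 44.30° = 45.70°.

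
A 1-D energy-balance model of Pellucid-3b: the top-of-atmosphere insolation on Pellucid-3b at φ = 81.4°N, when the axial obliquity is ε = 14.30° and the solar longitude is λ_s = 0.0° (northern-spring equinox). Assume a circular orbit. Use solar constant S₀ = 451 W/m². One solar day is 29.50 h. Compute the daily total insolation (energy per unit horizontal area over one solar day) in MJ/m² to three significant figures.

Solar declination: sin δ = sin ε · sin λ_s = sin 14.30° × sin 0.0° = 0.00000, so δ = +0.000°.
cos H₀ = −tan(+81.4°) tan(+0.000°) = -0.0000, H₀ = 1.5708 rad.
Bracket: H₀ sin φ sin δ + cos φ cos δ sin H₀ = 1.5708×0.98876×0.00000 + 0.14954×1.00000×1.00000 = 0.000000 + 0.149540 = 0.149540.
Q̄ = (S₀/π) × [bracket] = (451/π) × 0.149540 = 21.468 W/m².
Daily total = Q̄ × 29.50 h × 3600 s/h = 21.468 × 29.50 × 3600 / 10⁶ = 2.280 MJ/m².

2.28 MJ/m²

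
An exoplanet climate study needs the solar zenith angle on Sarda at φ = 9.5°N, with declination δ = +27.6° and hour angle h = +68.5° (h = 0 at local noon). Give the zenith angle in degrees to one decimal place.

cos θ_z = sin φ sin δ + cos φ cos δ cos h = 0.076466 + 0.320340 = 0.396806.
θ_z = arccos(0.396806) = 66.6°.

θ_z = 66.6°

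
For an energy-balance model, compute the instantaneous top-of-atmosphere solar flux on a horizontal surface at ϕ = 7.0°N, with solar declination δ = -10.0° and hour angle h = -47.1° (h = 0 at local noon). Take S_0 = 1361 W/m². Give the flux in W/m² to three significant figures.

877 W/m²

cos θ_z = sin ϕ sin δ + cos ϕ cos δ cos h = -0.021162 + 0.665382 = 0.644220.
Flux = S_0 · cos θ_z = 1361 × 0.644220 = 876.8 W/m².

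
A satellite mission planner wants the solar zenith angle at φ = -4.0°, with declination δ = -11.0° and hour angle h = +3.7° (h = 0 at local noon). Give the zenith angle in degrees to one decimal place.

cos θ_z = sin φ sin δ + cos φ cos δ cos h = 0.013310 + 0.977195 = 0.990505.
θ_z = arccos(0.990505) = 7.9°.

θ_z = 7.9°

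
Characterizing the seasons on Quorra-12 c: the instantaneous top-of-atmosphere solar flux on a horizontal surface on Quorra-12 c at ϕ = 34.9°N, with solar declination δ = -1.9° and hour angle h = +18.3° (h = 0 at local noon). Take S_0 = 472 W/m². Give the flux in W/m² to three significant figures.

cos θ_z = sin ϕ sin δ + cos ϕ cos δ cos h = -0.018970 + 0.778245 = 0.759275.
Flux = S_0 · cos θ_z = 472 × 0.759275 = 358.4 W/m².

358 W/m²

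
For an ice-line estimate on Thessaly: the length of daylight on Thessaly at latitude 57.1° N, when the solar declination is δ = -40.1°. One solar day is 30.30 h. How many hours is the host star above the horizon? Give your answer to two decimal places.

0.00 h

cos H₀ = −tan φ · tan δ = 1.3017 ≥ 1, so the host star never rises (polar night) and H₀ = 0.
Daylight = 2H₀/(2π) × 30.30 h = (0.0000/π) × 30.30 = 0.00 h.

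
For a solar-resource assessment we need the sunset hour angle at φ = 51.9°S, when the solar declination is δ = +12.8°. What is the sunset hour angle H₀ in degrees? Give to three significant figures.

H₀ = 73.2°

cos H₀ = −tan φ · tan δ = −tan(-51.9°) × tan(+12.800°) = 0.2898, so H₀ = 1.2768 rad = 73.16°.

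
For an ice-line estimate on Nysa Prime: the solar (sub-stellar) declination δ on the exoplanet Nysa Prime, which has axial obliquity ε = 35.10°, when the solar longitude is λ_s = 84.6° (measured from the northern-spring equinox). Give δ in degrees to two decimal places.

δ = +34.92°

sin δ = sin ε · sin λ_s = sin 35.10° × sin 84.6° = 0.572453.
δ = arcsin(0.572453) = +34.92°.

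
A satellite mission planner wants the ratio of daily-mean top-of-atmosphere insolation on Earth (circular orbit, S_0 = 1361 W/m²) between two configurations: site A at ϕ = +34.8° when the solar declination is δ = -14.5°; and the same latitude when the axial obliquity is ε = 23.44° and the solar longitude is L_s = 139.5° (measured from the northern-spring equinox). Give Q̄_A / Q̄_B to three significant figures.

— Configuration A (ϕ=+34.8°):
cos h₀ = −tan(+34.8°) tan(-14.500°) = 0.1797, h₀ = 1.3901 rad.
Bracket: h₀ sin ϕ sin δ + cos ϕ cos δ sin h₀ = 1.3901×0.57071×-0.25038 + 0.82115×0.96815×0.98371 = -0.198637 + 0.782046 = 0.583409.
Q̄ = (S_0/π) × [bracket] = (1361/π) × 0.583409 = 252.74 W/m².
— Configuration B (ϕ=+34.8°):
Solar declination: sin δ = sin ε · sin L_s = sin 23.44° × sin 139.5° = 0.25834, so δ = +14.972°.
cos h₀ = −tan(+34.8°) tan(+14.972°) = -0.1859, h₀ = 1.7577 rad.
Bracket: h₀ sin ϕ sin δ + cos ϕ cos δ sin h₀ = 1.7577×0.57071×0.25834 + 0.82115×0.96605×0.98258 = 0.259150 + 0.779453 = 1.038603.
Q̄ = (S_0/π) × [bracket] = (1361/π) × 1.038603 = 449.94 W/m².
Ratio Q̄_A / Q̄_B = 252.74 / 449.94 = 0.5617.

Q̄_A / Q̄_B ≈ 0.562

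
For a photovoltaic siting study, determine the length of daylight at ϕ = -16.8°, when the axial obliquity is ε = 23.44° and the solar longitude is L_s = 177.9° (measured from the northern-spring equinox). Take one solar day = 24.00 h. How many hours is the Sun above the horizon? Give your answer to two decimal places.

11.97 h

Solar declination: sin δ = sin ε · sin L_s = sin 23.44° × sin 177.9° = 0.01458, so δ = +0.835°.
cos h₀ = −tan ϕ · tan δ = −tan(-16.8°) × tan(+0.835°) = 0.0044, so h₀ = 1.5664 rad = 89.75°.
Daylight = 2h₀/(2π) × 24.00 h = (1.5664/π) × 24.00 = 11.97 h.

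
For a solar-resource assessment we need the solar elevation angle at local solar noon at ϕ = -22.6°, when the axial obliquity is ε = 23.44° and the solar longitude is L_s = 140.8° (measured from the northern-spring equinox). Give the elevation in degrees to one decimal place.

52.8°

Solar declination: sin δ = sin ε · sin L_s = sin 23.44° × sin 140.8° = 0.25141, so δ = +14.561°.
At local noon the hour angle is zero, so the zenith angle equals |ϕ − δ| = |-22.6° − (+14.561°)| = 37.161°.
Elevation = 90° − 37.161° = 52.8°.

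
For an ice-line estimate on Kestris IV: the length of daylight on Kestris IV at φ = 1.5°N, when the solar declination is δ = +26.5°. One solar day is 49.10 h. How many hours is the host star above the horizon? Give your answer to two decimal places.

24.75 h

cos H₀ = −tan φ · tan δ = −tan(+1.5°) × tan(+26.500°) = -0.0131, so H₀ = 1.5839 rad = 90.75°.
Daylight = 2H₀/(2π) × 49.10 h = (1.5839/π) × 49.10 = 24.75 h.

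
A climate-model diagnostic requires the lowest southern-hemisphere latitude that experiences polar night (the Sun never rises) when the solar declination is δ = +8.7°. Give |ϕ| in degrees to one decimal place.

Polar night requires cos h₀ = −tan ϕ tan δ ≥ 1, i.e. tan ϕ tan δ ≤ −1.
The boundary is |tan ϕ| · |tan δ| = 1, so |ϕ| = 90° − |δ| = 90° − 8.7° = 81.3° in the southern hemisphere.

|ϕ| = 81.3°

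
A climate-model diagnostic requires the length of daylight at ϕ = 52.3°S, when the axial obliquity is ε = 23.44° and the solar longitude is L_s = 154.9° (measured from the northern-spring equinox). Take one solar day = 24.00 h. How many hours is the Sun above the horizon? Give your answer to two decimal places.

Solar declination: sin δ = sin ε · sin L_s = sin 23.44° × sin 154.9° = 0.16874, so δ = +9.715°.
cos h₀ = −tan ϕ · tan δ = −tan(-52.3°) × tan(+9.715°) = 0.2215, so h₀ = 1.3474 rad = 77.20°.
Daylight = 2h₀/(2π) × 24.00 h = (1.3474/π) × 24.00 = 10.29 h.

10.29 h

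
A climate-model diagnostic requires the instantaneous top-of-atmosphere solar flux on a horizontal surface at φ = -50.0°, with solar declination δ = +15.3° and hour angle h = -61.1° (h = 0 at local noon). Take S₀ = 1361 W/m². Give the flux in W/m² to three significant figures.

133 W/m²

cos θ_z = sin φ sin δ + cos φ cos δ cos h = -0.202138 + 0.299638 = 0.097500.
Flux = S₀ · cos θ_z = 1361 × 0.097500 = 132.7 W/m².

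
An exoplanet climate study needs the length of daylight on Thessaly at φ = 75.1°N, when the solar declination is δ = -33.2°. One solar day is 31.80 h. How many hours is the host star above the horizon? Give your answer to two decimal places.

0.00 h

cos H₀ = −tan φ · tan δ = 2.4593 ≥ 1, so the host star never rises (polar night) and H₀ = 0.
Daylight = 2H₀/(2π) × 31.80 h = (0.0000/π) × 31.80 = 0.00 h.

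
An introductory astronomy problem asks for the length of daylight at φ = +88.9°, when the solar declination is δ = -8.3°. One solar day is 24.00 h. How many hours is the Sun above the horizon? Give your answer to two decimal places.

0.00 h

cos H₀ = −tan φ · tan δ = 7.5977 ≥ 1, so the Sun never rises (polar night) and H₀ = 0.
Daylight = 2H₀/(2π) × 24.00 h = (0.0000/π) × 24.00 = 0.00 h.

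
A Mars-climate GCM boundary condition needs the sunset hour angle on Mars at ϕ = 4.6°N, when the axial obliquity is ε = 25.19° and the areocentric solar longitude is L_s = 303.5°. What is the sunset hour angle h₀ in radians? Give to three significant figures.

sin δ = sin 25.19° × sin 303.5° = -0.35492, so δ = -20.789°.
cos h₀ = −tan ϕ · tan δ = −tan(+4.6°) × tan(-20.789°) = 0.0305, so h₀ = 1.5402 rad = 88.25°.

h₀ = 1.54 rad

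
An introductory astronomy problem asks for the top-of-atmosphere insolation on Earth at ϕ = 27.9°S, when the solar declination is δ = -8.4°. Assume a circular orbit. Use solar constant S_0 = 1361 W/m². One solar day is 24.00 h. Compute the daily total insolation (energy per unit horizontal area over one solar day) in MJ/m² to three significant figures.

36.8 MJ/m²

cos h₀ = −tan(-27.9°) tan(-8.400°) = -0.0782, h₀ = 1.6491 rad.
Bracket: h₀ sin ϕ sin δ + cos ϕ cos δ sin h₀ = 1.6491×-0.46793×-0.14608 + 0.88377×0.98927×0.99694 = 0.112725 + 0.871612 = 0.984337.
Q̄ = (S_0/π) × [bracket] = (1361/π) × 0.984337 = 426.43 W/m².
Daily total = Q̄ × 24.00 h × 3600 s/h = 426.43 × 24.00 × 3600 / 10⁶ = 36.84 MJ/m².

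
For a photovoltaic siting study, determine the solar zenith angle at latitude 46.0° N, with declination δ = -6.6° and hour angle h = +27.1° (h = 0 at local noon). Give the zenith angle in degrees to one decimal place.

cos θ_z = sin φ sin δ + cos φ cos δ cos h = -0.082679 + 0.614296 = 0.531617.
θ_z = arccos(0.531617) = 57.9°.

θ_z = 57.9°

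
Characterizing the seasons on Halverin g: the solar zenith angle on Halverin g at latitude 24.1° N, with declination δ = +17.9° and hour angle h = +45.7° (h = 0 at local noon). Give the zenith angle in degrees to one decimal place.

θ_z = 42.9°

cos θ_z = sin φ sin δ + cos φ cos δ cos h = 0.125503 + 0.606677 = 0.732180.
θ_z = arccos(0.732180) = 42.9°.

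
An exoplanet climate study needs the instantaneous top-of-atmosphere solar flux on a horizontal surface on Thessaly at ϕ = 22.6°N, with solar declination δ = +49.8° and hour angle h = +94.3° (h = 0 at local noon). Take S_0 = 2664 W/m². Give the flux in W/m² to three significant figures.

cos θ_z = sin ϕ sin δ + cos ϕ cos δ cos h = 0.293523 + -0.044679 = 0.248844.
Flux = S_0 · cos θ_z = 2664 × 0.248844 = 662.9 W/m².

663 W/m²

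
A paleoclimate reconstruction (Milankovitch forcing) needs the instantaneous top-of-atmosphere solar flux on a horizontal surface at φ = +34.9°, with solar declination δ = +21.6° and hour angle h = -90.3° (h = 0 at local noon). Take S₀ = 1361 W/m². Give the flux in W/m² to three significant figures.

cos θ_z = sin φ sin δ + cos φ cos δ cos h = 0.210621 + -0.003993 = 0.206628.
Flux = S₀ · cos θ_z = 1361 × 0.206628 = 281.2 W/m².

281 W/m²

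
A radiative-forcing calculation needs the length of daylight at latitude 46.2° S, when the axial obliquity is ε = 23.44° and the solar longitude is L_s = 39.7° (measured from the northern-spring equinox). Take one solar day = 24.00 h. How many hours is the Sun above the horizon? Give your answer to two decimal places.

9.88 h

Solar declination: sin δ = sin ε · sin L_s = sin 23.44° × sin 39.7° = 0.25409, so δ = +14.720°.
cos h₀ = −tan ϕ · tan δ = −tan(-46.2°) × tan(+14.720°) = 0.2740, so h₀ = 1.2933 rad = 74.10°.
Daylight = 2h₀/(2π) × 24.00 h = (1.2933/π) × 24.00 = 9.88 h.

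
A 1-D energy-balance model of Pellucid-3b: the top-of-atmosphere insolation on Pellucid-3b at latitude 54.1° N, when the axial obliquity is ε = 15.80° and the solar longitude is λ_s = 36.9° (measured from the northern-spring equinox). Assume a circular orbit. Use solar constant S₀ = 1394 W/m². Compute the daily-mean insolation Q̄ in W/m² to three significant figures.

Q̄ ≈ 356 W/m²

Solar declination: sin δ = sin ε · sin λ_s = sin 15.80° × sin 36.9° = 0.16348, so δ = +9.409°.
cos H₀ = −tan(+54.1°) tan(+9.409°) = -0.2289, H₀ = 1.8018 rad.
Bracket: H₀ sin φ sin δ + cos φ cos δ sin H₀ = 1.8018×0.81004×0.16348 + 0.58637×0.98655×0.97344 = 0.238604 + 0.563119 = 0.801723.
Q̄ = (S₀/π) × [bracket] = (1394/π) × 0.801723 = 355.7 W/m².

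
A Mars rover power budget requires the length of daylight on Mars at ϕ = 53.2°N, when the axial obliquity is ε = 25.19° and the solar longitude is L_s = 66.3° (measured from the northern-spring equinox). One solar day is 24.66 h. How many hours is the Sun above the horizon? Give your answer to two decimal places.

17.05 h

Solar declination: sin δ = sin ε · sin L_s = sin 25.19° × sin 66.3° = 0.38973, so δ = +22.937°.
cos h₀ = −tan ϕ · tan δ = −tan(+53.2°) × tan(+22.937°) = -0.5657, so h₀ = 2.1721 rad = 124.45°.
Daylight = 2h₀/(2π) × 24.66 h = (2.1721/π) × 24.66 = 17.05 h.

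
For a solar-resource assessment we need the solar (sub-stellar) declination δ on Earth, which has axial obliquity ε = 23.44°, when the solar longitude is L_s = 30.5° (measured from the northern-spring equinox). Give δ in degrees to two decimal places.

sin δ = sin ε · sin L_s = sin 23.44° × sin 30.5° = 0.201893.
δ = arcsin(0.201893) = +11.65°.

δ = +11.65°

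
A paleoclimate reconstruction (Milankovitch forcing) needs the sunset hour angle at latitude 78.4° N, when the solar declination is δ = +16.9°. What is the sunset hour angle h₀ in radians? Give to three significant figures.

h₀ = 3.14 rad

Sunrise equation: cos h₀ = −tan ϕ · tan δ = -1.4801 ≤ −1, so the Sun never sets (polar day) and h₀ = π.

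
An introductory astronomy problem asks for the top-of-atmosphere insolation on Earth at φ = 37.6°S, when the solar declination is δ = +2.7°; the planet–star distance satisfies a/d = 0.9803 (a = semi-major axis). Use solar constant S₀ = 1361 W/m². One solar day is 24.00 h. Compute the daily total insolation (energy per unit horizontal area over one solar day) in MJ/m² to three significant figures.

cos H₀ = −tan(-37.6°) tan(+2.700°) = 0.0363, H₀ = 1.5345 rad.
Bracket: H₀ sin φ sin δ + cos φ cos δ sin H₀ = 1.5345×-0.61015×0.04711 + 0.79229×0.99889×0.99934 = -0.044108 + 0.790888 = 0.746780.
Inverse-square distance factor (a/d)² = 0.9803² = 0.960988.
Q̄ = (S₀/π) × 0.960988 × [bracket] = (1361/π) × 0.960988 × 0.746780 = 310.90 W/m².
Daily total = Q̄ × 24.00 h × 3600 s/h = 310.90 × 24.00 × 3600 / 10⁶ = 26.86 MJ/m².

26.9 MJ/m²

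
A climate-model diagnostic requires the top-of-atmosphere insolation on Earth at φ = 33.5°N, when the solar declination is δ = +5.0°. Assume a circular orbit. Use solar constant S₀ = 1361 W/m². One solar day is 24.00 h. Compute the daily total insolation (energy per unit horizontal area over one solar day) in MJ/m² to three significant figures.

cos H₀ = −tan(+33.5°) tan(+5.000°) = -0.0579, H₀ = 1.6287 rad.
Bracket: H₀ sin φ sin δ + cos φ cos δ sin H₀ = 1.6287×0.55194×0.08716 + 0.83389×0.99619×0.99832 = 0.078352 + 0.829317 = 0.907669.
Q̄ = (S₀/π) × [bracket] = (1361/π) × 0.907669 = 393.22 W/m².
Daily total = Q̄ × 24.00 h × 3600 s/h = 393.22 × 24.00 × 3600 / 10⁶ = 33.97 MJ/m².

34.0 MJ/m²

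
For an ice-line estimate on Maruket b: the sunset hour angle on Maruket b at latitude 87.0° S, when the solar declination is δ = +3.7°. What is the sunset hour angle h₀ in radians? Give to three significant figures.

cos h₀ = −tan ϕ · tan δ = 1.2339 ≥ 1, so the host star never rises (polar night) and h₀ = 0.

h₀ = 0.00 rad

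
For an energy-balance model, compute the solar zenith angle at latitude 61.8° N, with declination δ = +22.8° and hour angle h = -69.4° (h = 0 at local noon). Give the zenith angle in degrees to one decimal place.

cos θ_z = sin φ sin δ + cos φ cos δ cos h = 0.341519 + 0.153272 = 0.494791.
θ_z = arccos(0.494791) = 60.3°.

θ_z = 60.3°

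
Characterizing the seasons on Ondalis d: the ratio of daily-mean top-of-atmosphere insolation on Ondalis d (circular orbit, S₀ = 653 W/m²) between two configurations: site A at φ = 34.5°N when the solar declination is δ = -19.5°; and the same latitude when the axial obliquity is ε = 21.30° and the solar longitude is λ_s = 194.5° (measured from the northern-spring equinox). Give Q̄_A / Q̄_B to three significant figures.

Q̄_A / Q̄_B ≈ 0.678

— Configuration A (φ=+34.5°):
cos H₀ = −tan(+34.5°) tan(-19.500°) = 0.2434, H₀ = 1.3249 rad.
Bracket: H₀ sin φ sin δ + cos φ cos δ sin H₀ = 1.3249×0.56641×-0.33381 + 0.82413×0.94264×0.96993 = -0.250503 + 0.753498 = 0.502995.
Q̄ = (S₀/π) × [bracket] = (653/π) × 0.502995 = 104.55 W/m².
— Configuration B (φ=+34.5°):
Solar declination: sin δ = sin ε · sin λ_s = sin 21.30° × sin 194.5° = -0.09095, so δ = -5.218°.
cos H₀ = −tan(+34.5°) tan(-5.218°) = 0.0628, H₀ = 1.5080 rad.
Bracket: H₀ sin φ sin δ + cos φ cos δ sin H₀ = 1.5080×0.56641×-0.09095 + 0.82413×0.99586×0.99803 = -0.077685 + 0.819101 = 0.741416.
Q̄ = (S₀/π) × [bracket] = (653/π) × 0.741416 = 154.11 W/m².
Ratio Q̄_A / Q̄_B = 104.55 / 154.11 = 0.6784.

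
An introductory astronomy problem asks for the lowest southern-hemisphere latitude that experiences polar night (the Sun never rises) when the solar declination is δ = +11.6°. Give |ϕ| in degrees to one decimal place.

|ϕ| = 78.4°

Polar night requires cos h₀ = −tan ϕ tan δ ≥ 1, i.e. tan ϕ tan δ ≤ −1.
The boundary is |tan ϕ| · |tan δ| = 1, so |ϕ| = 90° − |δ| = 90° − 11.6° = 78.4° in the southern hemisphere.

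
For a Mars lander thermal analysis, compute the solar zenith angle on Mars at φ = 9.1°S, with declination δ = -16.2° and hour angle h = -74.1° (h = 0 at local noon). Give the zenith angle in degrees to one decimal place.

cos θ_z = sin φ sin δ + cos φ cos δ cos h = 0.044125 + 0.259770 = 0.303895.
θ_z = arccos(0.303895) = 72.3°.

θ_z = 72.3°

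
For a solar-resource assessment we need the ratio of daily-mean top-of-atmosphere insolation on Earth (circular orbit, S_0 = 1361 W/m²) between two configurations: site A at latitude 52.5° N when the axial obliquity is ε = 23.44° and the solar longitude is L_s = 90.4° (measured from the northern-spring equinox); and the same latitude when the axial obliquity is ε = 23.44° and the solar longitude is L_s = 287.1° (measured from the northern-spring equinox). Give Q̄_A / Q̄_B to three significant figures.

— Configuration A (ϕ=+52.5°):
Solar declination: sin δ = sin ε · sin L_s = sin 23.44° × sin 90.4° = 0.39778, so δ = +23.439°.
cos h₀ = −tan(+52.5°) tan(+23.439°) = -0.5650, h₀ = 2.1713 rad.
Bracket: h₀ sin ϕ sin δ + cos ϕ cos δ sin h₀ = 2.1713×0.79335×0.39778 + 0.60876×0.91748×0.82508 = 0.685216 + 0.460828 = 1.146044.
Q̄ = (S_0/π) × [bracket] = (1361/π) × 1.146044 = 496.49 W/m².
— Configuration B (ϕ=+52.5°):
Solar declination: sin δ = sin ε · sin L_s = sin 23.44° × sin 287.1° = -0.38020, so δ = -22.346°.
cos h₀ = −tan(+52.5°) tan(-22.346°) = 0.5357, h₀ = 1.0054 rad.
Bracket: h₀ sin ϕ sin δ + cos ϕ cos δ sin h₀ = 1.0054×0.79335×-0.38020 + 0.60876×0.92490×0.84439 = -0.303260 + 0.475427 = 0.172167.
Q̄ = (S_0/π) × [bracket] = (1361/π) × 0.172167 = 74.586 W/m².
Ratio Q̄_A / Q̄_B = 496.49 / 74.586 = 6.657.

Q̄_A / Q̄_B ≈ 6.66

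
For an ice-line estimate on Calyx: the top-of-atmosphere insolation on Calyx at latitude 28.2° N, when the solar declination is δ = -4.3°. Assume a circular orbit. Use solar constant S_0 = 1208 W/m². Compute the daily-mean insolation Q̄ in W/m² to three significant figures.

cos h₀ = −tan(+28.2°) tan(-4.300°) = 0.0403, h₀ = 1.5305 rad.
Bracket: h₀ sin ϕ sin δ + cos ϕ cos δ sin h₀ = 1.5305×0.47255×-0.07498 + 0.88130×0.99719×0.99919 = -0.054228 + 0.878112 = 0.823884.
Q̄ = (S_0/π) × [bracket] = (1208/π) × 0.823884 = 316.8 W/m².

Q̄ ≈ 317 W/m²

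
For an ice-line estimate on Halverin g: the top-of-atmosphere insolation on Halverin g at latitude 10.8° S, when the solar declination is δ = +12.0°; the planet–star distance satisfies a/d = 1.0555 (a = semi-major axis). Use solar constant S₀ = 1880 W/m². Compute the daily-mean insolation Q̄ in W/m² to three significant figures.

Q̄ ≈ 600 W/m²

cos H₀ = −tan(-10.8°) tan(+12.000°) = 0.0405, H₀ = 1.5302 rad.
Bracket: H₀ sin φ sin δ + cos φ cos δ sin H₀ = 1.5302×-0.18738×0.20791 + 0.98229×0.97815×0.99918 = -0.059614 + 0.960039 = 0.900425.
Inverse-square distance factor (a/d)² = 1.0555² = 1.114080.
Q̄ = (S₀/π) × 1.114080 × [bracket] = (1880/π) × 1.114080 × 0.900425 = 600.3 W/m².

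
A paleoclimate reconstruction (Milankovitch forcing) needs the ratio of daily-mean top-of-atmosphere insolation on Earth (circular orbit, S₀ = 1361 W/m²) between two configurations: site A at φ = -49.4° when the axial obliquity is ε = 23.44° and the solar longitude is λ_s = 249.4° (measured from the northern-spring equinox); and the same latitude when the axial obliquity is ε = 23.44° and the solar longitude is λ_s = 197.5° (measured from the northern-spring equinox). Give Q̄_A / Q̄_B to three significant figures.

— Configuration A (φ=-49.4°):
Solar declination: sin δ = sin ε · sin λ_s = sin 23.44° × sin 249.4° = -0.37235, so δ = -21.861°.
cos H₀ = −tan(-49.4°) tan(-21.861°) = -0.4681, H₀ = 2.0579 rad.
Bracket: H₀ sin φ sin δ + cos φ cos δ sin H₀ = 2.0579×-0.75927×-0.37235 + 0.65077×0.92809×0.88368 = 0.581798 + 0.533719 = 1.115517.
Q̄ = (S₀/π) × [bracket] = (1361/π) × 1.115517 = 483.26 W/m².
— Configuration B (φ=-49.4°):
Solar declination: sin δ = sin ε · sin λ_s = sin 23.44° × sin 197.5° = -0.11962, so δ = -6.870°.
cos H₀ = −tan(-49.4°) tan(-6.870°) = -0.1406, H₀ = 1.7118 rad.
Bracket: H₀ sin φ sin δ + cos φ cos δ sin H₀ = 1.7118×-0.75927×-0.11962 + 0.65077×0.99282×0.99007 = 0.155472 + 0.639682 = 0.795154.
Q̄ = (S₀/π) × [bracket] = (1361/π) × 0.795154 = 344.48 W/m².
Ratio Q̄_A / Q̄_B = 483.26 / 344.48 = 1.403.

Q̄_A / Q̄_B ≈ 1.40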